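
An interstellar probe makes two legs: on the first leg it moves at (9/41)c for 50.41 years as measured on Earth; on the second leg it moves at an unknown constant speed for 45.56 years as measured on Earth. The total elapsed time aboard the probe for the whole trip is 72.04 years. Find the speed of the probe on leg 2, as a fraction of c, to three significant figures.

β = 0.865

Leg 1: γ = 1/√(1 − (9/41)²) = 41/40 = 1.025; τ_1 = 50.41/1.025 = 49.18 years.
Leg 2: speed unknown; τ_2 = 45.56/γ_2.
Total proper time: 49.18 + τ_2 = 72.04, so τ_2 = 72.04 − 49.18 = 22.86 years.
γ_2 = 45.56/22.86 = 1.993; β = √(1 − 1/γ²) = √0.7483.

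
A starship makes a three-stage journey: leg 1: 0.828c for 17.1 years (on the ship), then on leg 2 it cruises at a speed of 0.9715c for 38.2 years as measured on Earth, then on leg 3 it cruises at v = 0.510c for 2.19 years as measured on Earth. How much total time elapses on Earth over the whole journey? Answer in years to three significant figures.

Leg 1: γ = 1/√(1 − 0.828²) = 1/√0.3144 = 1.783; Δt_1 = 1.783 × 17.1 = 30.50 years.
Leg 2: 38.2 years is already measured on Earth.
Leg 3: 2.19 years is already measured on Earth.
Total: 30.50 + 38.20 + 2.190 years.

Δt = 70.9 years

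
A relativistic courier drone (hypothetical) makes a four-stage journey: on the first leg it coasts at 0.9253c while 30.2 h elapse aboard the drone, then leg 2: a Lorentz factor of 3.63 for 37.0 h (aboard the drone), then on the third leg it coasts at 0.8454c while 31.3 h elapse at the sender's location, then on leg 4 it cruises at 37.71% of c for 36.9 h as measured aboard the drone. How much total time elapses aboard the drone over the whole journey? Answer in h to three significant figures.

Leg 1: 30.2 h is already measured aboard the drone.
Leg 2: 37.0 h is already measured aboard the drone.
Leg 3: γ = 1/√(1 − 0.8454²) = 1/√0.2853 = 1.872; τ_3 = 31.3/1.872 = 16.72 h.
Leg 4: 36.9 h is already measured aboard the drone.
Total: 30.20 + 37.00 + 16.72 + 36.90 h.

τ = 121 h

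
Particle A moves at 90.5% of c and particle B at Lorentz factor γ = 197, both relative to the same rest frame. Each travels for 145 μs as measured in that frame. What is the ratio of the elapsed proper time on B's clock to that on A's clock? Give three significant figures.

A: β = 0.905; γ = 1/√(1 − 0.905²) = 1/√0.1810 = 2.351. B: γ = 197.
τ_A/τ_B = γ_B/γ_A = 197.0/2.351 = 83.81, so τ_B/τ_A = 0.01193.

τ_B/τ_A = 0.0119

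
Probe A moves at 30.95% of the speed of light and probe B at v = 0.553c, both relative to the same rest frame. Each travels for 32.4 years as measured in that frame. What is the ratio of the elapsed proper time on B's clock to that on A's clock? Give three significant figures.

τ_B/τ_A = 0.876

A: β = 0.3095; γ = 1/√(1 − 0.3095²) = 1/√0.9042 = 1.052. B: γ = 1/√(1 − 0.553²) = 1/√0.6942 = 1.200.
τ_A/τ_B = γ_B/γ_A = 1.200/1.052 = 1.141, so τ_B/τ_A = 0.8762.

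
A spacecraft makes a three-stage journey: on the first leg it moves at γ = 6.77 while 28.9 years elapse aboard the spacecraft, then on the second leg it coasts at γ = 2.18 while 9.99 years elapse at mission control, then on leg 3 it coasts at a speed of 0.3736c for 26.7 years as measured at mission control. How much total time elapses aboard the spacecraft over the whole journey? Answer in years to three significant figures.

Leg 1: 28.9 years is already measured aboard the spacecraft.
Leg 2: γ = 2.18; τ_2 = 9.99/2.180 = 4.583 years.
Leg 3: γ = 1/√(1 − 0.3736²) = 1/√0.8604 = 1.078; τ_3 = 26.7/1.078 = 24.77 years.
Total: 28.90 + 4.583 + 24.77 years.

τ = 58.2 years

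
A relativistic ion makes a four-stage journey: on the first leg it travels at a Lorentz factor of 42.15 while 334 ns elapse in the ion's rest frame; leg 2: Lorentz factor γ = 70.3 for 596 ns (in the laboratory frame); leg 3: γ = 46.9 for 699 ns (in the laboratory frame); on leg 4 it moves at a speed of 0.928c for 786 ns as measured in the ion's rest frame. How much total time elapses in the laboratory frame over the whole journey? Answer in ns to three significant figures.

Leg 1: γ = 42.15; Δt_1 = 42.15 × 334 = 1.408×10⁴ ns.
Leg 2: 596 ns is already measured in the laboratory frame.
Leg 3: 699 ns is already measured in the laboratory frame.
Leg 4: γ = 1/√(1 − 0.928²) = 1/√0.1388 = 2.684; Δt_4 = 2.684 × 786 = 2110 ns.
Total: 1.408×10⁴ + 596.0 + 699.0 + 2110 ns.

Δt = 1.75×10⁴ ns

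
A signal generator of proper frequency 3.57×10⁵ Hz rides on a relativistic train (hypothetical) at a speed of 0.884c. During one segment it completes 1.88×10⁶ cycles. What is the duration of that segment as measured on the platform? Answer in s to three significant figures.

γ = 1/√(1 − 0.884²) = 1/√0.2185 = 2.139
Proper time for N cycles: τ = N/f = 1.88×10⁶/(3.57×10⁵) = 5.266×10⁰ s = 5.266 s.
Lab-frame duration Δt = γτ = 2.139 × 5.266 = 11.26 s.

Δt = 11.3 s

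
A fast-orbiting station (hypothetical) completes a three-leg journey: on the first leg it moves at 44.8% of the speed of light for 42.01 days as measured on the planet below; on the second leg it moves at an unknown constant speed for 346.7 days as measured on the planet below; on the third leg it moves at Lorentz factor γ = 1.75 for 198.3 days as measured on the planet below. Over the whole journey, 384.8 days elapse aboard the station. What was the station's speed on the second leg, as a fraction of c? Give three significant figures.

Leg 1: β = 0.448; γ = 1/√(1 − 0.448²) = 1/√0.7993 = 1.119; τ_1 = 42.01/1.119 = 37.56 days.
Leg 2: speed unknown; τ_2 = 346.7/γ_2.
Leg 3: γ = 1.75; τ_3 = 198.3/1.750 = 113.3 days.
Total proper time: 37.56 + τ_2 + 113.3 = 384.8, so τ_2 = 384.8 − 150.9 = 233.9 days.
γ_2 = 346.7/233.9 = 1.482; β = √(1 − 1/γ²) = √0.5447.

β = 0.738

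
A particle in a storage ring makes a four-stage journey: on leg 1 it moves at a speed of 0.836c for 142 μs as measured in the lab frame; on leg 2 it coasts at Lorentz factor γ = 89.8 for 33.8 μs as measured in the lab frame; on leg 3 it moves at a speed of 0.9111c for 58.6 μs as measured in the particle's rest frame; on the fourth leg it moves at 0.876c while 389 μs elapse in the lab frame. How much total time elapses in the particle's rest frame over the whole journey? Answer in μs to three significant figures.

τ = 325 μs

Leg 1: γ = 1/√(1 − 0.836²) = 1/√0.3011 = 1.822; τ_1 = 142/1.822 = 77.92 μs.
Leg 2: γ = 89.8; τ_2 = 33.8/89.80 = 0.3764 μs.
Leg 3: 58.6 μs is already measured in the particle's rest frame.
Leg 4: γ = 1/√(1 − 0.876²) = 1/√0.2326 = 2.073; τ_4 = 389/2.073 = 187.6 μs.
Total: 77.92 + 0.3764 + 58.60 + 187.6 μs.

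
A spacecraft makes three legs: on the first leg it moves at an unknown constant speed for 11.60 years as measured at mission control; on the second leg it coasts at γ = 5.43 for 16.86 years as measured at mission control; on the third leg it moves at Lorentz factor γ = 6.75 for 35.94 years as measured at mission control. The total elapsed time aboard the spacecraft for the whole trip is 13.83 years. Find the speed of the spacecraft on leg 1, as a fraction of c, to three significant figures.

Leg 1: speed unknown; τ_1 = 11.60/γ_1.
Leg 2: γ = 5.43; τ_2 = 16.86/5.430 = 3.105 years.
Leg 3: γ = 6.75; τ_3 = 35.94/6.750 = 5.324 years.
Total proper time: τ_1 + 3.105 + 5.324 = 13.83, so τ_1 = 13.83 − 8.429 = 5.401 years.
γ_1 = 11.60/5.401 = 2.148; β = √(1 − 1/γ²) = √0.7832.

β = 0.885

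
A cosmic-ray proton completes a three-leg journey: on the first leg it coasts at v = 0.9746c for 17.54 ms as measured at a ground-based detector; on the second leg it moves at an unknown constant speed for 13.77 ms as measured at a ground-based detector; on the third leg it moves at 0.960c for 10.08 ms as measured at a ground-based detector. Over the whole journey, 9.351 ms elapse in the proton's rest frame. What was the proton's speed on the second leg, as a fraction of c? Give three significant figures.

Leg 1: γ = 1/√(1 − 0.9746²) = 1/√0.05015 = 4.465; τ_1 = 17.54/4.465 = 3.928 ms.
Leg 2: speed unknown; τ_2 = 13.77/γ_2.
Leg 3: γ = 1/√(1 − 0.960²) = 25/7 ≈ 3.571; τ_3 = 10.08/3.571 = 2.822 ms.
Total proper time: 3.928 + τ_2 + 2.822 = 9.351, so τ_2 = 9.351 − 6.751 = 2.600 ms.
γ_2 = 13.77/2.600 = 5.295; β = √(1 − 1/γ²) = √0.9643.

β = 0.982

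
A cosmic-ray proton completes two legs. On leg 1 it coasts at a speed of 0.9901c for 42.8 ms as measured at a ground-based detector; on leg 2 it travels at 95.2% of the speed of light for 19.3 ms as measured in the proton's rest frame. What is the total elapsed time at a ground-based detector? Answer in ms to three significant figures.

Leg 1: 42.8 ms is already measured at a ground-based detector.
Leg 2: β = 0.952; γ = 1/√(1 − 0.952²) = 1/√0.09370 = 3.267; Δt_2 = 3.267 × 19.3 = 63.05 ms.
Total: 42.80 + 63.05 ms.

Δt = 106 ms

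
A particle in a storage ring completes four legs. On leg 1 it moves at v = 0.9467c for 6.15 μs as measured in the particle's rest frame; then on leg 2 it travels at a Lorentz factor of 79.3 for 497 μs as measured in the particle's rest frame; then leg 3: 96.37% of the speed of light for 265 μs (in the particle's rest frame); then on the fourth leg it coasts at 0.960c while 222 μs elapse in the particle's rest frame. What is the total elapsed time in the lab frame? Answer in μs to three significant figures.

Δt = 4.12×10⁴ μs

Leg 1: γ = 1/√(1 − 0.9467²) = 1/√0.1038 = 3.104; Δt_1 = 3.104 × 6.15 = 19.09 μs.
Leg 2: γ = 79.3; Δt_2 = 79.30 × 497 = 3.941×10⁴ μs.
Leg 3: β = 0.9637; γ = 1/√(1 − 0.9637²) = 1/√0.07128 = 3.745; Δt_3 = 3.745 × 265 = 992.6 μs.
Leg 4: γ = 1/√(1 − 0.960²) = 25/7 ≈ 3.571; Δt_4 = 3.571 × 222 = 792.9 μs.
Total: 19.09 + 3.941×10⁴ + 992.6 + 792.9 μs.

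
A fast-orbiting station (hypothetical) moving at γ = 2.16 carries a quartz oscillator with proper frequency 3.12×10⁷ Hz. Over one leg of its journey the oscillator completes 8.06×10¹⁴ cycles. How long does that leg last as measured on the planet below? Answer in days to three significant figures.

Δt = 646 days

γ = 2.16
Proper time for N cycles: τ = N/f = 8.06×10¹⁴/(3.12×10⁷) = 2.583×10⁷ s = 299.0 days.
Lab-frame duration Δt = γτ = 2.160 × 299.0 = 645.8 days.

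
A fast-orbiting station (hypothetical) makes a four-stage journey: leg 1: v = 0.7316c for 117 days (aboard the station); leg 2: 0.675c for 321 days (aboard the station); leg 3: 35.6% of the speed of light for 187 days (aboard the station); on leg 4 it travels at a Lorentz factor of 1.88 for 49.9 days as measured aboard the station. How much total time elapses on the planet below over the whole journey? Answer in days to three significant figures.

Leg 1: γ = 1/√(1 − 0.7316²) = 1/√0.4648 = 1.467; Δt_1 = 1.467 × 117 = 171.6 days.
Leg 2: γ = 1/√(1 − 0.675²) = 1/√0.5444 = 1.355; Δt_2 = 1.355 × 321 = 435.1 days.
Leg 3: β = 0.356; γ = 1/√(1 − 0.356²) = 1/√0.8733 = 1.070; Δt_3 = 1.070 × 187 = 200.1 days.
Leg 4: γ = 1.88; Δt_4 = 1.880 × 49.9 = 93.81 days.
Total: 171.6 + 435.1 + 200.1 + 93.81 days.

Δt = 901 days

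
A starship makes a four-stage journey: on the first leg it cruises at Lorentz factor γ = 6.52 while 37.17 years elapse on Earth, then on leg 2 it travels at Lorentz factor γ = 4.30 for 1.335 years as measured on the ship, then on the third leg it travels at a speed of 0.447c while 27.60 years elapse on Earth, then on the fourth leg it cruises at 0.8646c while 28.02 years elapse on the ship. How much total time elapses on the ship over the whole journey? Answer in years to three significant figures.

Leg 1: γ = 6.52; τ_1 = 37.17/6.520 = 5.701 years.
Leg 2: 1.335 years is already measured on the ship.
Leg 3: γ = 1/√(1 − 0.447²) = 1/√0.8002 = 1.118; τ_3 = 27.60/1.118 = 24.69 years.
Leg 4: 28.02 years is already measured on the ship.
Total: 5.701 + 1.335 + 24.69 + 28.02 years.

τ = 59.7 years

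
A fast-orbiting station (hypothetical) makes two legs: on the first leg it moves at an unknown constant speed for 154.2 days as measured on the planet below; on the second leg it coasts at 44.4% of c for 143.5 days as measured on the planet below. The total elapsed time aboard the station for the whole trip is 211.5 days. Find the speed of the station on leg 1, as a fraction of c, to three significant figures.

β = 0.843

Leg 1: speed unknown; τ_1 = 154.2/γ_1.
Leg 2: β = 0.444; γ = 1/√(1 − 0.444²) = 1/√0.8029 = 1.116; τ_2 = 143.5/1.116 = 128.6 days.
Total proper time: τ_1 + 128.6 = 211.5, so τ_1 = 211.5 − 128.6 = 82.92 days.
γ_1 = 154.2/82.92 = 1.860; β = √(1 − 1/γ²) = √0.7108.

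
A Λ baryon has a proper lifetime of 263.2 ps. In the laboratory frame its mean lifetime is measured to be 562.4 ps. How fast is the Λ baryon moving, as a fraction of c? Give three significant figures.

v = 0.884c

γ = Δt/τ₀ = 562.4/263.2 = 2.137
β = √(1 − 1/γ²) = √(1 − 0.2190) = √0.7810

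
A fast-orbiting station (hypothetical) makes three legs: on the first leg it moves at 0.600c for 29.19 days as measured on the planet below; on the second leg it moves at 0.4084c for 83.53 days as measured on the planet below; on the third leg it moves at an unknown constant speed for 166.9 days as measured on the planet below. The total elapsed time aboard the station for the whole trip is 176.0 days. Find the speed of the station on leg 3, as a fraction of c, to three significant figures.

Leg 1: γ = 1/√(1 − 0.600²) = 5/4 = 1.250; τ_1 = 29.19/1.250 = 23.35 days.
Leg 2: γ = 1/√(1 − 0.4084²) = 1/√0.8332 = 1.096; τ_2 = 83.53/1.096 = 76.25 days.
Leg 3: speed unknown; τ_3 = 166.9/γ_3.
Total proper time: 23.35 + 76.25 + τ_3 = 176.0, so τ_3 = 176.0 − 99.60 = 76.40 days.
γ_3 = 166.9/76.40 = 2.185; β = √(1 − 1/γ²) = √0.7904.

β = 0.889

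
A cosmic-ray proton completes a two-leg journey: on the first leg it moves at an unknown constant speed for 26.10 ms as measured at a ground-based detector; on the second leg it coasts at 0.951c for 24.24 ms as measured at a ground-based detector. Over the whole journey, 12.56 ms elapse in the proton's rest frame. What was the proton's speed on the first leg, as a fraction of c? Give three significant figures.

Leg 1: speed unknown; τ_1 = 26.10/γ_1.
Leg 2: γ = 1/√(1 − 0.951²) = 1/√0.09560 = 3.234; τ_2 = 24.24/3.234 = 7.495 ms.
Total proper time: τ_1 + 7.495 = 12.56, so τ_1 = 12.56 − 7.495 = 5.065 ms.
γ_1 = 26.10/5.065 = 5.153; β = √(1 − 1/γ²) = √0.9623.

β = 0.981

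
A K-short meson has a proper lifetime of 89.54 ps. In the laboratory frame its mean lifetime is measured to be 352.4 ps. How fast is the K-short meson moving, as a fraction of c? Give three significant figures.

γ = Δt/τ₀ = 352.4/89.54 = 3.936
β = √(1 − 1/γ²) = √(1 − 0.06456) = √0.9354

v = 0.967c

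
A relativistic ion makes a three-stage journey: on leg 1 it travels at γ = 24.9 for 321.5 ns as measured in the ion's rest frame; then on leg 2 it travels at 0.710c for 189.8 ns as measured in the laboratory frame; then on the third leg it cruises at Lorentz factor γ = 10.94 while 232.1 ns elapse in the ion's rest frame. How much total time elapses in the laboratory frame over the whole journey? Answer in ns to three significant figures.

Leg 1: γ = 24.9; Δt_1 = 24.90 × 321.5 = 8005 ns.
Leg 2: 189.8 ns is already measured in the laboratory frame.
Leg 3: γ = 10.94; Δt_3 = 10.94 × 232.1 = 2539 ns.
Total: 8005 + 189.8 + 2539 ns.

Δt = 1.07×10⁴ ns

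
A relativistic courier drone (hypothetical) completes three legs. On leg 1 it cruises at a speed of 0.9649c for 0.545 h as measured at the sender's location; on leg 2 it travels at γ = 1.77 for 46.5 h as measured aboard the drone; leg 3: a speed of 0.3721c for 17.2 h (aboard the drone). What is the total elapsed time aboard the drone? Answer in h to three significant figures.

τ = 63.8 h

Leg 1: γ = 1/√(1 − 0.9649²) = 1/√0.06897 = 3.808; τ_1 = 0.545/3.808 = 0.1431 h.
Leg 2: 46.5 h is already measured aboard the drone.
Leg 3: 17.2 h is already measured aboard the drone.
Total: 0.1431 + 46.50 + 17.20 h.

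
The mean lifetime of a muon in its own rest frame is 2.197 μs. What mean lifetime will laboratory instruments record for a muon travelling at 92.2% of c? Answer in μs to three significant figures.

β = 0.922; γ = 1/√(1 − 0.922²) = 1/√0.1499 = 2.583
The rest-frame lifetime is the proper time; the lab measures the dilated interval Δt = γτ₀ = 2.583 × 2.197 μs.

Δt = 5.67 μs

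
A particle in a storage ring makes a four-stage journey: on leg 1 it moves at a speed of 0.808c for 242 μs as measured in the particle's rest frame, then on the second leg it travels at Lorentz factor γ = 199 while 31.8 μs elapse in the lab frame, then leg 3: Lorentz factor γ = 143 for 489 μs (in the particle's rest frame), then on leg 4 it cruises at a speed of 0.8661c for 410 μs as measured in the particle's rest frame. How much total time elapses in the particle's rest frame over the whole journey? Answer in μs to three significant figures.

τ = 1140 μs

Leg 1: 242 μs is already measured in the particle's rest frame.
Leg 2: γ = 199; τ_2 = 31.8/199.0 = 0.1598 μs.
Leg 3: 489 μs is already measured in the particle's rest frame.
Leg 4: 410 μs is already measured in the particle's rest frame.
Total: 242.0 + 0.1598 + 489.0 + 410.0 μs.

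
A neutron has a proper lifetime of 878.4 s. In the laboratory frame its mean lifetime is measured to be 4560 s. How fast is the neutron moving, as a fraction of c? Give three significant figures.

v = 0.981c

γ = Δt/τ₀ = 4560/878.4 = 5.191
β = √(1 − 1/γ²) = √(1 − 0.03711) = √0.9629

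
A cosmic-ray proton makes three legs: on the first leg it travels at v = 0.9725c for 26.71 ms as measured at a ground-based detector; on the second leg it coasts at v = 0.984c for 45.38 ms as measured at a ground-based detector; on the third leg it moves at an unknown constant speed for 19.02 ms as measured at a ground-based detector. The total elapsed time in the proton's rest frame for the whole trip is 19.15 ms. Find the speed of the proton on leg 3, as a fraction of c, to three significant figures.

Leg 1: γ = 1/√(1 − 0.9725²) = 1/√0.05424 = 4.294; τ_1 = 26.71/4.294 = 6.221 ms.
Leg 2: γ = 1/√(1 − 0.984²) = 1/√0.03174 = 5.613; τ_2 = 45.38/5.613 = 8.085 ms.
Leg 3: speed unknown; τ_3 = 19.02/γ_3.
Total proper time: 6.221 + 8.085 + τ_3 = 19.15, so τ_3 = 19.15 − 14.31 = 4.844 ms.
γ_3 = 19.02/4.844 = 3.927; β = √(1 − 1/γ²) = √0.9351.

β = 0.967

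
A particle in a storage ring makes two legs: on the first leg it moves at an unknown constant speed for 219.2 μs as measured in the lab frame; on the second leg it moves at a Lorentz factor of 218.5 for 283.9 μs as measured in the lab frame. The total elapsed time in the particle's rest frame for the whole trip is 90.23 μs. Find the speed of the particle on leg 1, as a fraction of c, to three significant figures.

Leg 1: speed unknown; τ_1 = 219.2/γ_1.
Leg 2: γ = 218.5; τ_2 = 283.9/218.5 = 1.299 μs.
Total proper time: τ_1 + 1.299 = 90.23, so τ_1 = 90.23 − 1.299 = 88.93 μs.
γ_1 = 219.2/88.93 = 2.465; β = √(1 − 1/γ²) = √0.8354.

β = 0.914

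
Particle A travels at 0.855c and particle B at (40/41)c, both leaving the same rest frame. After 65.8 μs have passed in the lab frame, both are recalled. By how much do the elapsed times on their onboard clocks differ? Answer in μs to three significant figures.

|τ_A − τ_B| = 19.7 μs

A: γ = 1/√(1 − 0.855²) = 1/√0.2690 = 1.928; τ_A = 65.8/1.928 = 34.13 μs.
B: γ = 1/√(1 − (40/41)²) = 41/9 ≈ 4.556; τ_B = 65.8/4.556 = 14.44 μs.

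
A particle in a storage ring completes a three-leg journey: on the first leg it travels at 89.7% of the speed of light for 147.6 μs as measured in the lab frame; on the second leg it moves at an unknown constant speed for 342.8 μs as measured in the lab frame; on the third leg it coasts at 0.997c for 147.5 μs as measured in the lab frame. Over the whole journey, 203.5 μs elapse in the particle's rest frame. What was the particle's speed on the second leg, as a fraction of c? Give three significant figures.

Leg 1: β = 0.897; γ = 1/√(1 − 0.897²) = 1/√0.1954 = 2.262; τ_1 = 147.6/2.262 = 65.24 μs.
Leg 2: speed unknown; τ_2 = 342.8/γ_2.
Leg 3: γ = 1/√(1 − 0.997²) = 1/√0.005991 = 12.92; τ_3 = 147.5/12.92 = 11.42 μs.
Total proper time: 65.24 + τ_2 + 11.42 = 203.5, so τ_2 = 203.5 − 76.66 = 126.8 μs.
γ_2 = 342.8/126.8 = 2.703; β = √(1 − 1/γ²) = √0.8631.

β = 0.929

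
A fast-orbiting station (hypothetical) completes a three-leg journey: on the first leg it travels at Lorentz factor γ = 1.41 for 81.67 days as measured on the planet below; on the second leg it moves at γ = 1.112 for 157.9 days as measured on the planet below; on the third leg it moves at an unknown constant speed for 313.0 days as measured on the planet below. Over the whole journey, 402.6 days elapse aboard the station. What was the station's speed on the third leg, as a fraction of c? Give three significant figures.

Leg 1: γ = 1.41; τ_1 = 81.67/1.410 = 57.92 days.
Leg 2: γ = 1.112; τ_2 = 157.9/1.112 = 142.0 days.
Leg 3: speed unknown; τ_3 = 313.0/γ_3.
Total proper time: 57.92 + 142.0 + τ_3 = 402.6, so τ_3 = 402.6 − 199.9 = 202.7 days.
γ_3 = 313.0/202.7 = 1.544; β = √(1 − 1/γ²) = √0.5807.

β = 0.762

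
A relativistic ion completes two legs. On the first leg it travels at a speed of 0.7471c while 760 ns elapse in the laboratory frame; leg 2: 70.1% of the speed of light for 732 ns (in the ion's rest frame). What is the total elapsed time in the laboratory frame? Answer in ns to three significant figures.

Δt = 1790 ns

Leg 1: 760 ns is already measured in the laboratory frame.
Leg 2: β = 0.701; γ = 1/√(1 − 0.701²) = 1/√0.5086 = 1.402; Δt_2 = 1.402 × 732 = 1026 ns.
Total: 760.0 + 1026 ns.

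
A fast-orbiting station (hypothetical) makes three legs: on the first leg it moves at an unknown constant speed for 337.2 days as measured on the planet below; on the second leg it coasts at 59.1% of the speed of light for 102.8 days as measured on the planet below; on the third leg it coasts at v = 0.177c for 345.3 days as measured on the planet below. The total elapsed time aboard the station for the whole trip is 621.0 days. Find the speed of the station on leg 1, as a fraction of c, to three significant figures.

β = 0.809

Leg 1: speed unknown; τ_1 = 337.2/γ_1.
Leg 2: β = 0.591; γ = 1/√(1 − 0.591²) = 1/√0.6507 = 1.240; τ_2 = 102.8/1.240 = 82.93 days.
Leg 3: γ = 1/√(1 − 0.177²) = 1/√0.9687 = 1.016; τ_3 = 345.3/1.016 = 339.8 days.
Total proper time: τ_1 + 82.93 + 339.8 = 621.0, so τ_1 = 621.0 − 422.8 = 198.2 days.
γ_1 = 337.2/198.2 = 1.701; β = √(1 − 1/γ²) = √0.6544.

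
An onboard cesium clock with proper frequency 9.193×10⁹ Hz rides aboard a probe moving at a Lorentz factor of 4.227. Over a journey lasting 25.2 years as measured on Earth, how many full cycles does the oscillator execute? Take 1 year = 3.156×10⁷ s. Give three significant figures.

γ = 4.227
The oscillator's own cycle count is N = f × τ where τ is the proper time aboard the probe. τ = Δt/γ = 25.2/4.227 = 5.962 years = 1.882×10⁸ s.
N = 9.193×10⁹ × 1.882×10⁸ = 1.730×10¹⁸.

N = 1.73×10¹⁸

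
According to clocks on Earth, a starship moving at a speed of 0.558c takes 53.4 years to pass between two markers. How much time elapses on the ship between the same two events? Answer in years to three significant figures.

τ = 44.3 years

γ = 1/√(1 − 0.558²) = 1/√0.6886 = 1.205
The interval measured on Earth is the dilated one; the clock on the ship measures the proper time τ = Δt/γ = 53.4/1.205 years.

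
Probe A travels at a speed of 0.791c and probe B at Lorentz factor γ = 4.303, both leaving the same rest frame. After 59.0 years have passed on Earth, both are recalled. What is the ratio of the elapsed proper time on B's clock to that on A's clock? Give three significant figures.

τ_B/τ_A = 0.380

A: γ = 1/√(1 − 0.791²) = 1/√0.3743 = 1.634. B: γ = 4.303.
τ_A/τ_B = γ_B/γ_A = 4.303/1.634 = 2.633, so τ_B/τ_A = 0.3798.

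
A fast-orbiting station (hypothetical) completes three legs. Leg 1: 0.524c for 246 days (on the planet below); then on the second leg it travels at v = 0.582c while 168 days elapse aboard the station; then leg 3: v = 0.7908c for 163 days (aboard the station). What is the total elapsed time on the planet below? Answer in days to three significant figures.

Leg 1: 246 days is already measured on the planet below.
Leg 2: γ = 1/√(1 − 0.582²) = 1/√0.6613 = 1.230; Δt_2 = 1.230 × 168 = 206.6 days.
Leg 3: γ = 1/√(1 − 0.7908²) = 1/√0.3746 = 1.634; Δt_3 = 1.634 × 163 = 266.3 days.
Total: 246.0 + 206.6 + 266.3 days.

Δt = 719 days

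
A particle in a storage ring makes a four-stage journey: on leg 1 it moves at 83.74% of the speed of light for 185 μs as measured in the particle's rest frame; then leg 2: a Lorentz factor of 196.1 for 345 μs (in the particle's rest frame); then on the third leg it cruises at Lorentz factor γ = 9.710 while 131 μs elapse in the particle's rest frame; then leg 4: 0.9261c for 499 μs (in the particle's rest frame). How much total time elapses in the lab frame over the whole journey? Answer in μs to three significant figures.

Δt = 7.06×10⁴ μs

Leg 1: β = 0.8374; γ = 1/√(1 − 0.8374²) = 1/√0.2988 = 1.830; Δt_1 = 1.830 × 185 = 338.5 μs.
Leg 2: γ = 196.1; Δt_2 = 196.1 × 345 = 6.765×10⁴ μs.
Leg 3: γ = 9.710; Δt_3 = 9.710 × 131 = 1272 μs.
Leg 4: γ = 1/√(1 − 0.9261²) = 1/√0.1423 = 2.651; Δt_4 = 2.651 × 499 = 1323 μs.
Total: 338.5 + 6.765×10⁴ + 1272 + 1323 μs.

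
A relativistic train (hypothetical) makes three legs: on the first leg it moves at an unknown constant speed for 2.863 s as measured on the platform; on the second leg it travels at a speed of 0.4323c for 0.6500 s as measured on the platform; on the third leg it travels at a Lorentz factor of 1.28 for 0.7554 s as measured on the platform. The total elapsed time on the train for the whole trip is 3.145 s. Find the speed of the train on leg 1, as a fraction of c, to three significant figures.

Leg 1: speed unknown; τ_1 = 2.863/γ_1.
Leg 2: γ = 1/√(1 − 0.4323²) = 1/√0.8131 = 1.109; τ_2 = 0.6500/1.109 = 0.5861 s.
Leg 3: γ = 1.28; τ_3 = 0.7554/1.280 = 0.5902 s.
Total proper time: τ_1 + 0.5861 + 0.5902 = 3.145, so τ_1 = 3.145 − 1.176 = 1.969 s.
γ_1 = 2.863/1.969 = 1.454; β = √(1 − 1/γ²) = √0.5271.

β = 0.726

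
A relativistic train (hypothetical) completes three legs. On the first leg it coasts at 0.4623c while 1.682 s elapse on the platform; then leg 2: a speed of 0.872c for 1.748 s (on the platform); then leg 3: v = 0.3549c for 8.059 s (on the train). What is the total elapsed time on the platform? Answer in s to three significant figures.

Leg 1: 1.682 s is already measured on the platform.
Leg 2: 1.748 s is already measured on the platform.
Leg 3: γ = 1/√(1 − 0.3549²) = 1/√0.8740 = 1.070; Δt_3 = 1.070 × 8.059 = 8.620 s.
Total: 1.682 + 1.748 + 8.620 s.

Δt = 12.1 s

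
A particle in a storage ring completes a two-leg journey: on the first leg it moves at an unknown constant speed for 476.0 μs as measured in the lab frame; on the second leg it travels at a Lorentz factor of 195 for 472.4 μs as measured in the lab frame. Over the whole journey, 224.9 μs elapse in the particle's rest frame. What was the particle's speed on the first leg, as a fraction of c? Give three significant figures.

β = 0.884

Leg 1: speed unknown; τ_1 = 476.0/γ_1.
Leg 2: γ = 195; τ_2 = 472.4/195.0 = 2.423 μs.
Total proper time: τ_1 + 2.423 = 224.9, so τ_1 = 224.9 − 2.423 = 222.5 μs.
γ_1 = 476.0/222.5 = 2.140; β = √(1 − 1/γ²) = √0.7815.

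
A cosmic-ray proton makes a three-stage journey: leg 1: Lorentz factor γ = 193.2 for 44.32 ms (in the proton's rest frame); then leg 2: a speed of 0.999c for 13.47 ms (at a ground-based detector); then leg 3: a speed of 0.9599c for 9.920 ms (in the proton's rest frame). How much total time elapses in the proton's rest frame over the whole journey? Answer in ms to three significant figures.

Leg 1: 44.32 ms is already measured in the proton's rest frame.
Leg 2: γ = 1/√(1 − 0.999²) = 1/√0.001999 = 22.37; τ_2 = 13.47/22.37 = 0.6022 ms.
Leg 3: 9.920 ms is already measured in the proton's rest frame.
Total: 44.32 + 0.6022 + 9.920 ms.

τ = 54.8 ms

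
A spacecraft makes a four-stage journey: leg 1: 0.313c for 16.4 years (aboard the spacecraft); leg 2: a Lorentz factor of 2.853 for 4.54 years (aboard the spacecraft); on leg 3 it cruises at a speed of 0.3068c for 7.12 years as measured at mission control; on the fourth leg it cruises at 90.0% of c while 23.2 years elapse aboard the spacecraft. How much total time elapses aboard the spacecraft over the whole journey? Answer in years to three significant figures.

Leg 1: 16.4 years is already measured aboard the spacecraft.
Leg 2: 4.54 years is already measured aboard the spacecraft.
Leg 3: γ = 1/√(1 − 0.3068²) = 1/√0.9059 = 1.051; τ_3 = 7.12/1.051 = 6.777 years.
Leg 4: 23.2 years is already measured aboard the spacecraft.
Total: 16.40 + 4.540 + 6.777 + 23.20 years.

τ = 50.9 years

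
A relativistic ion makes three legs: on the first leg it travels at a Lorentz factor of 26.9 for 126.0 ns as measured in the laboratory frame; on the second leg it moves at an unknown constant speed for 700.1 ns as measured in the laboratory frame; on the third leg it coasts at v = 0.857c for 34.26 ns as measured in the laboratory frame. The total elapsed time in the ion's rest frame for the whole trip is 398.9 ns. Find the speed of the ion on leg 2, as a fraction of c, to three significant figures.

Leg 1: γ = 26.9; τ_1 = 126.0/26.90 = 4.684 ns.
Leg 2: speed unknown; τ_2 = 700.1/γ_2.
Leg 3: γ = 1/√(1 − 0.857²) = 1/√0.2656 = 1.941; τ_3 = 34.26/1.941 = 17.65 ns.
Total proper time: 4.684 + τ_2 + 17.65 = 398.9, so τ_2 = 398.9 − 22.34 = 376.6 ns.
γ_2 = 700.1/376.6 = 1.859; β = √(1 − 1/γ²) = √0.7107.

β = 0.843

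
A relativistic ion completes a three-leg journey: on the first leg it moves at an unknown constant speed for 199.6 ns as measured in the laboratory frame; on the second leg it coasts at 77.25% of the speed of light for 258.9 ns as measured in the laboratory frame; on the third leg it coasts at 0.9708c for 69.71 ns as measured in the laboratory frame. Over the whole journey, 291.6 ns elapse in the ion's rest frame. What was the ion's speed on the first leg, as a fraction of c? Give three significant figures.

β = 0.833

Leg 1: speed unknown; τ_1 = 199.6/γ_1.
Leg 2: β = 0.7725; γ = 1/√(1 − 0.7725²) = 1/√0.4032 = 1.575; τ_2 = 258.9/1.575 = 164.4 ns.
Leg 3: γ = 1/√(1 − 0.9708²) = 1/√0.05755 = 4.169; τ_3 = 69.71/4.169 = 16.72 ns.
Total proper time: τ_1 + 164.4 + 16.72 = 291.6, so τ_1 = 291.6 − 181.1 = 110.5 ns.
γ_1 = 199.6/110.5 = 1.807; β = √(1 − 1/γ²) = √0.6937.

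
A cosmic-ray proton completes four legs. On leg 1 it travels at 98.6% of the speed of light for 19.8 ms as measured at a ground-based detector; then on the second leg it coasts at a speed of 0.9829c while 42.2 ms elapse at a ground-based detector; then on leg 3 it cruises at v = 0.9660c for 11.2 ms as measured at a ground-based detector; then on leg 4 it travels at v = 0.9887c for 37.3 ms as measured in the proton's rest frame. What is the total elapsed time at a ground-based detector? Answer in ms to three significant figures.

Δt = 322 ms

Leg 1: 19.8 ms is already measured at a ground-based detector.
Leg 2: 42.2 ms is already measured at a ground-based detector.
Leg 3: 11.2 ms is already measured at a ground-based detector.
Leg 4: γ = 1/√(1 − 0.9887²) = 1/√0.02247 = 6.671; Δt_4 = 6.671 × 37.3 = 248.8 ms.
Total: 19.80 + 42.20 + 11.20 + 248.8 ms.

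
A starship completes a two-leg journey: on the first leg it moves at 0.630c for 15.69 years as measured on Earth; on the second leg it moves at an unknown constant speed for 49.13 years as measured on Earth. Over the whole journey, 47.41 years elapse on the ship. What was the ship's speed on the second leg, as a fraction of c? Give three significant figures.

β = 0.697

Leg 1: γ = 1/√(1 − 0.630²) = 1/√0.6031 = 1.288; τ_1 = 15.69/1.288 = 12.18 years.
Leg 2: speed unknown; τ_2 = 49.13/γ_2.
Total proper time: 12.18 + τ_2 = 47.41, so τ_2 = 47.41 − 12.18 = 35.23 years.
γ_2 = 49.13/35.23 = 1.395; β = √(1 − 1/γ²) = √0.4859.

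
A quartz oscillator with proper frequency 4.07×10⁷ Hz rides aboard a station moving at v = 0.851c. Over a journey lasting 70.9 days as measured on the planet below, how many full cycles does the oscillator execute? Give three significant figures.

N = 1.31×10¹⁴

γ = 1/√(1 − 0.851²) = 1/√0.2758 = 1.904
The oscillator's own cycle count is N = f × τ where τ is the proper time aboard the station. τ = Δt/γ = 70.9/1.904 = 37.23 days = 3.217×10⁶ s.
N = 4.07×10⁷ × 3.217×10⁶ = 1.309×10¹⁴.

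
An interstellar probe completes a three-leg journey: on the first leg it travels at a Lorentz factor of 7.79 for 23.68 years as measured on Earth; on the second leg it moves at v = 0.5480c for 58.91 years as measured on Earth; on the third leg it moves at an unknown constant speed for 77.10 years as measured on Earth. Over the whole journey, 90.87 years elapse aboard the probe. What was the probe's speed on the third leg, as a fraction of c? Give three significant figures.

Leg 1: γ = 7.79; τ_1 = 23.68/7.790 = 3.040 years.
Leg 2: γ = 1/√(1 − 0.5480²) = 1/√0.6997 = 1.195; τ_2 = 58.91/1.195 = 49.28 years.
Leg 3: speed unknown; τ_3 = 77.10/γ_3.
Total proper time: 3.040 + 49.28 + τ_3 = 90.87, so τ_3 = 90.87 − 52.32 = 38.55 years.
γ_3 = 77.10/38.55 = 2.000; β = √(1 − 1/γ²) = √0.7500.

β = 0.866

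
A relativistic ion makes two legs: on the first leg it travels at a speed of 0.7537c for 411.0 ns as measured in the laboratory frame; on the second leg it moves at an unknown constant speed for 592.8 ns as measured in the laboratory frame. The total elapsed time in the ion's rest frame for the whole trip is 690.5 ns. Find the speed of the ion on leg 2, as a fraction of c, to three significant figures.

Leg 1: γ = 1/√(1 − 0.7537²) = 1/√0.4319 = 1.522; τ_1 = 411.0/1.522 = 270.1 ns.
Leg 2: speed unknown; τ_2 = 592.8/γ_2.
Total proper time: 270.1 + τ_2 = 690.5, so τ_2 = 690.5 − 270.1 = 420.4 ns.
γ_2 = 592.8/420.4 = 1.410; β = √(1 − 1/γ²) = √0.4971.

β = 0.705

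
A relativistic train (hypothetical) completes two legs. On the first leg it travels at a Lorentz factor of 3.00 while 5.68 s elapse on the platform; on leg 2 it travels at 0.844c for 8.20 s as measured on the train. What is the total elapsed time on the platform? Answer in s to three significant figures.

Δt = 21.0 s

Leg 1: 5.68 s is already measured on the platform.
Leg 2: γ = 1/√(1 − 0.844²) = 1/√0.2877 = 1.864; Δt_2 = 1.864 × 8.20 = 15.29 s.
Total: 5.680 + 15.29 s.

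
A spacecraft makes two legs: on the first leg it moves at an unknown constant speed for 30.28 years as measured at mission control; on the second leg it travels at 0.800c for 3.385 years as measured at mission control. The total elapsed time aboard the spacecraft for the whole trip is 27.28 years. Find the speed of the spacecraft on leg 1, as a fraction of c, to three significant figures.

Leg 1: speed unknown; τ_1 = 30.28/γ_1.
Leg 2: γ = 1/√(1 − 0.800²) = 5/3 ≈ 1.667; τ_2 = 3.385/1.667 = 2.031 years.
Total proper time: τ_1 + 2.031 = 27.28, so τ_1 = 27.28 − 2.031 = 25.25 years.
γ_1 = 30.28/25.25 = 1.199; β = √(1 − 1/γ²) = √0.3047.

β = 0.552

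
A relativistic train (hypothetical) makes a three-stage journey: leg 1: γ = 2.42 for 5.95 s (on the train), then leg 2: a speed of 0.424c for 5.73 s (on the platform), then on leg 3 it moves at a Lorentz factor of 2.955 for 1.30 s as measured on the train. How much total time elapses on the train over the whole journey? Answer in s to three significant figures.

Leg 1: 5.95 s is already measured on the train.
Leg 2: γ = 1/√(1 − 0.424²) = 1/√0.8202 = 1.104; τ_2 = 5.73/1.104 = 5.189 s.
Leg 3: 1.30 s is already measured on the train.
Total: 5.950 + 5.189 + 1.300 s.

τ = 12.4 s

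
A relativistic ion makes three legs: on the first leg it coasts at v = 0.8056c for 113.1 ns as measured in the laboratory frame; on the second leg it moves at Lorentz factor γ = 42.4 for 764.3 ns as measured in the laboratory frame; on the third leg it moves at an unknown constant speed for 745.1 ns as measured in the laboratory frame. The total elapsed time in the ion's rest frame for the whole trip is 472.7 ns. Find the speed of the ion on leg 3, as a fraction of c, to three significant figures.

Leg 1: γ = 1/√(1 − 0.8056²) = 1/√0.3510 = 1.688; τ_1 = 113.1/1.688 = 67.01 ns.
Leg 2: γ = 42.4; τ_2 = 764.3/42.40 = 18.03 ns.
Leg 3: speed unknown; τ_3 = 745.1/γ_3.
Total proper time: 67.01 + 18.03 + τ_3 = 472.7, so τ_3 = 472.7 − 85.03 = 387.7 ns.
γ_3 = 745.1/387.7 = 1.922; β = √(1 − 1/γ²) = √0.7293.

β = 0.854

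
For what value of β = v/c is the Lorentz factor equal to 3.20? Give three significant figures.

β = √(1 − 1/γ²) = √(1 − 1/3.20²) = √(1 − 0.09766) = √0.9023

β = 0.950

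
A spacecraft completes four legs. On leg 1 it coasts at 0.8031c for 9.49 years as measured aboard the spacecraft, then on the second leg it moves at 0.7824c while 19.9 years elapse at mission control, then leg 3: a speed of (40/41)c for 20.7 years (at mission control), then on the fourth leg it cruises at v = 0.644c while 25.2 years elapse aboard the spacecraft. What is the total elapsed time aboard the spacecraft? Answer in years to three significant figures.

τ = 51.6 years

Leg 1: 9.49 years is already measured aboard the spacecraft.
Leg 2: γ = 1/√(1 − 0.7824²) = 1/√0.3879 = 1.606; τ_2 = 19.9/1.606 = 12.39 years.
Leg 3: γ = 1/√(1 − (40/41)²) = 41/9 ≈ 4.556; τ_3 = 20.7/4.556 = 4.544 years.
Leg 4: 25.2 years is already measured aboard the spacecraft.
Total: 9.490 + 12.39 + 4.544 + 25.20 years.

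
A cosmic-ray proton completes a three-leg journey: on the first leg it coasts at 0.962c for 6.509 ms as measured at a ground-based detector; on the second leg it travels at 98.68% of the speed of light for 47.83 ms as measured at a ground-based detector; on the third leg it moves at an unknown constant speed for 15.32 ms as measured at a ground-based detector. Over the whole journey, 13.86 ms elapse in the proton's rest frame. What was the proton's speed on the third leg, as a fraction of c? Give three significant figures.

Leg 1: γ = 1/√(1 − 0.962²) = 1/√0.07456 = 3.662; τ_1 = 6.509/3.662 = 1.777 ms.
Leg 2: β = 0.9868; γ = 1/√(1 − 0.9868²) = 1/√0.02623 = 6.175; τ_2 = 47.83/6.175 = 7.746 ms.
Leg 3: speed unknown; τ_3 = 15.32/γ_3.
Total proper time: 1.777 + 7.746 + τ_3 = 13.86, so τ_3 = 13.86 − 9.523 = 4.337 ms.
γ_3 = 15.32/4.337 = 3.532; β = √(1 − 1/γ²) = √0.9199.

β = 0.959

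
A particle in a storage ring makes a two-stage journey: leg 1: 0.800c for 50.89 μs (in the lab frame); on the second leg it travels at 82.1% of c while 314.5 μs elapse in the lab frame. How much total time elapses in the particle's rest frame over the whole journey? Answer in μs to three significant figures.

τ = 210 μs

Leg 1: γ = 1/√(1 − 0.800²) = 5/3 ≈ 1.667; τ_1 = 50.89/1.667 = 30.53 μs.
Leg 2: β = 0.821; γ = 1/√(1 − 0.821²) = 1/√0.3260 = 1.752; τ_2 = 314.5/1.752 = 179.6 μs.
Total: 30.53 + 179.6 μs.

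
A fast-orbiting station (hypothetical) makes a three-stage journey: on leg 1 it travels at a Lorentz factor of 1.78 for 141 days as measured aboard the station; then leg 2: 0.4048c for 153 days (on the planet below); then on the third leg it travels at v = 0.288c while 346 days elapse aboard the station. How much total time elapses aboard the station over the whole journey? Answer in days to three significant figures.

Leg 1: 141 days is already measured aboard the station.
Leg 2: γ = 1/√(1 − 0.4048²) = 1/√0.8361 = 1.094; τ_2 = 153/1.094 = 139.9 days.
Leg 3: 346 days is already measured aboard the station.
Total: 141.0 + 139.9 + 346.0 days.

τ = 627 days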